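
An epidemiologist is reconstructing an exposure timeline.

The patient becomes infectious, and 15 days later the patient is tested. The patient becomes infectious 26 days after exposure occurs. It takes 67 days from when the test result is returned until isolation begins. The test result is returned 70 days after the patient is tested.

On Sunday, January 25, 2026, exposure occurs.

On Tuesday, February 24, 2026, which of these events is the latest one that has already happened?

Exposure occurs: Jan 25, 2026.
The patient becomes infectious: Jan 25, 2026 + 26 days = Feb 20, 2026.
The patient is tested: Feb 20, 2026 + 15 days = Mar 7, 2026.
The test result is returned: Mar 7, 2026 + 70 days = May 16, 2026.
Isolation begins: May 16, 2026 + 67 days = Jul 22, 2026.
Feb 24, 2026 falls between when the patient becomes infectious (Feb 20, 2026) and when the patient is tested (Mar 7, 2026).

The patient becomes infectious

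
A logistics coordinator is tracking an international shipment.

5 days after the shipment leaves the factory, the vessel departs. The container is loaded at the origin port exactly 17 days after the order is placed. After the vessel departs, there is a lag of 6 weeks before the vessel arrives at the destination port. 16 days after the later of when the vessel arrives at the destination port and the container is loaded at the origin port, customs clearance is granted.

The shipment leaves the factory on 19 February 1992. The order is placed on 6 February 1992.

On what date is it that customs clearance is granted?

22 April 1992

The shipment leaves the factory: Feb 19, 1992.
The vessel departs: Feb 19, 1992 + 5 days = Feb 24, 1992.
The vessel arrives at the destination port: Feb 24, 1992 + 6 weeks = Apr 6, 1992.
The order is placed: Feb 6, 1992.
The container is loaded at the origin port: Feb 6, 1992 + 17 days = Feb 23, 1992.
Both prerequisites met — the vessel arrives at the destination port (Apr 6, 1992), the container is loaded at the origin port (Feb 23, 1992); the later is Apr 6, 1992.
Customs clearance is granted: Apr 6, 1992 + 16 days = Apr 22, 1992.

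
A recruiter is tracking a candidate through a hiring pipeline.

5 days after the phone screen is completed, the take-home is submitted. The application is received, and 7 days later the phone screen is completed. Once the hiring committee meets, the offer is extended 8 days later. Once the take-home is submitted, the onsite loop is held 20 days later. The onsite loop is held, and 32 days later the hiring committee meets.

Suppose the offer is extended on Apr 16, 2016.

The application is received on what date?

Feb 4, 2016

The offer is extended: Apr 16, 2016.
The hiring committee meets: Apr 16, 2016 − 8 days = Apr 8, 2016.
The onsite loop is held: Apr 8, 2016 − 32 days = Mar 7, 2016.
The take-home is submitted: Mar 7, 2016 − 20 days = Feb 16, 2016.
The phone screen is completed: Feb 16, 2016 − 5 days = Feb 11, 2016.
The application is received: Feb 11, 2016 − 7 days = Feb 4, 2016.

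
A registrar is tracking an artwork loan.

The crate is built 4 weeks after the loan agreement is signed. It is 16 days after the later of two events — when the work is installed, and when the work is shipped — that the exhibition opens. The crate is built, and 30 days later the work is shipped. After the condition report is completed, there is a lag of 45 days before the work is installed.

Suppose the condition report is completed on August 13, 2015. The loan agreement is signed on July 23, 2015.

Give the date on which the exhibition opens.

October 13, 2015

The condition report is completed: Aug 13, 2015.
The work is installed: Aug 13, 2015 + 45 days = Sep 27, 2015.
The loan agreement is signed: Jul 23, 2015.
The crate is built: Jul 23, 2015 + 4 weeks = Aug 20, 2015.
The work is shipped: Aug 20, 2015 + 30 days = Sep 19, 2015.
Both prerequisites met — the work is installed (Sep 27, 2015), the work is shipped (Sep 19, 2015); the later is Sep 27, 2015.
The exhibition opens: Sep 27, 2015 + 16 days = Oct 13, 2015.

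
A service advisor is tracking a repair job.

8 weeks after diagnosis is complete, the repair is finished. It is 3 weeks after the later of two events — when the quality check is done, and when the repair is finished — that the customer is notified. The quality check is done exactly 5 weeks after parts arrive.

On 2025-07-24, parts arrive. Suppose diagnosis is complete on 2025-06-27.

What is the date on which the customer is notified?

2025-09-18

Parts arrive: Jul 24, 2025.
The quality check is done: Jul 24, 2025 + 5 weeks = Aug 28, 2025.
Diagnosis is complete: Jun 27, 2025.
The repair is finished: Jun 27, 2025 + 8 weeks = Aug 22, 2025.
Both prerequisites met — the quality check is done (Aug 28, 2025), the repair is finished (Aug 22, 2025); the later is Aug 28, 2025.
The customer is notified: Aug 28, 2025 + 3 weeks = Sep 18, 2025.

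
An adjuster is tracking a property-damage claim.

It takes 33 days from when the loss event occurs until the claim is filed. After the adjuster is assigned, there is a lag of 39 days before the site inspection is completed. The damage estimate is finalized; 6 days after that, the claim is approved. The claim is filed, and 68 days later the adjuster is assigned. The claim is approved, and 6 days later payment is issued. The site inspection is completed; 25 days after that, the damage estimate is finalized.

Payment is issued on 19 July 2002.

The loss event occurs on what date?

Payment is issued: Jul 19, 2002.
The claim is approved: Jul 19, 2002 − 6 days = Jul 13, 2002.
The damage estimate is finalized: Jul 13, 2002 − 6 days = Jul 7, 2002.
The site inspection is completed: Jul 7, 2002 − 25 days = Jun 12, 2002.
The adjuster is assigned: Jun 12, 2002 − 39 days = May 4, 2002.
The claim is filed: May 4, 2002 − 68 days = Feb 25, 2002.
The loss event occurs: Feb 25, 2002 − 33 days = Jan 23, 2002.

23 January 2002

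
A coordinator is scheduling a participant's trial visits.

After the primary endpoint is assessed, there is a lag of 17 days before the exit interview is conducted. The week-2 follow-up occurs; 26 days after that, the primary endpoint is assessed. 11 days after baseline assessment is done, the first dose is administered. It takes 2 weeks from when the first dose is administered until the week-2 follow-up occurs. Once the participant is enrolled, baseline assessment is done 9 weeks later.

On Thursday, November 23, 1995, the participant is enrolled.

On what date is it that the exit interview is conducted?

Tuesday, April 2, 1996

The participant is enrolled: Nov 23, 1995.
Baseline assessment is done: Nov 23, 1995 + 9 weeks = Jan 25, 1996.
The first dose is administered: Jan 25, 1996 + 11 days = Feb 5, 1996.
The week-2 follow-up occurs: Feb 5, 1996 + 2 weeks = Feb 19, 1996.
The primary endpoint is assessed: Feb 19, 1996 + 26 days = Mar 16, 1996.
The exit interview is conducted: Mar 16, 1996 + 17 days = Apr 2, 1996.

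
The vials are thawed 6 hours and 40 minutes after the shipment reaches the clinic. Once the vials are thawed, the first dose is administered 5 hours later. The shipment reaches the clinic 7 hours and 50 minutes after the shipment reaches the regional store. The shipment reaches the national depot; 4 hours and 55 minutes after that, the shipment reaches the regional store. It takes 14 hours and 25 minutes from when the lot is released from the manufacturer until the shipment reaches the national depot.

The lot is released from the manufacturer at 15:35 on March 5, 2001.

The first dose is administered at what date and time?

The lot is released from the manufacturer: 15:35 Mar 5, 2001.
The shipment reaches the national depot: 15:35 Mar 5, 2001 + 14h25m = 06:00 Mar 6, 2001.
The shipment reaches the regional store: 06:00 Mar 6, 2001 + 4h55m = 10:55 Mar 6, 2001.
The shipment reaches the clinic: 10:55 Mar 6, 2001 + 7h50m = 18:45 Mar 6, 2001.
The vials are thawed: 18:45 Mar 6, 2001 + 6h40m = 01:25 Mar 7, 2001.
The first dose is administered: 01:25 Mar 7, 2001 + 5h = 06:25 Mar 7, 2001.

06:25 on March 7, 2001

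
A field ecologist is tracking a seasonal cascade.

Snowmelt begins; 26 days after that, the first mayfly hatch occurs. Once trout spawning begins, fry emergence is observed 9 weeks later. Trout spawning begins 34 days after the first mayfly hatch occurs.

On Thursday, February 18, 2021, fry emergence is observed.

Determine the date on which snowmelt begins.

Sunday, October 18, 2020

Fry emergence is observed: Feb 18, 2021.
Trout spawning begins: Feb 18, 2021 − 9 weeks = Dec 17, 2020.
The first mayfly hatch occurs: Dec 17, 2020 − 34 days = Nov 13, 2020.
Snowmelt begins: Nov 13, 2020 − 26 days = Oct 18, 2020.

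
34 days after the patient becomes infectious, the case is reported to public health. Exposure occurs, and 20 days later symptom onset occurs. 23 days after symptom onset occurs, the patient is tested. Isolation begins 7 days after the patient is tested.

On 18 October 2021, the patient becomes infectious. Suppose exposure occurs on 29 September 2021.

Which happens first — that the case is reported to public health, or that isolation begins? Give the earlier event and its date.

The patient becomes infectious: Oct 18, 2021.
The case is reported to public health: Oct 18, 2021 + 34 days = Nov 21, 2021.
Exposure occurs: Sep 29, 2021.
Symptom onset occurs: Sep 29, 2021 + 20 days = Oct 19, 2021.
The patient is tested: Oct 19, 2021 + 23 days = Nov 11, 2021.
Isolation begins: Nov 11, 2021 + 7 days = Nov 18, 2021.
Comparing: the case is reported to public health on Nov 21, 2021 vs isolation begins on Nov 18, 2021. Earlier: isolation begins.

Isolation begins — 18 November 2021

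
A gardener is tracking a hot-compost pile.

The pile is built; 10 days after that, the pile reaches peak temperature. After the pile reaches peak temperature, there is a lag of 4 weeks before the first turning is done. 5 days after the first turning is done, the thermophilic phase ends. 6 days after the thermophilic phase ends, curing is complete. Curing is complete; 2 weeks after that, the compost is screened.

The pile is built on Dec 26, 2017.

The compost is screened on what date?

The pile is built: Dec 26, 2017.
The pile reaches peak temperature: Dec 26, 2017 + 10 days = Jan 5, 2018.
The first turning is done: Jan 5, 2018 + 4 weeks = Feb 2, 2018.
The thermophilic phase ends: Feb 2, 2018 + 5 days = Feb 7, 2018.
Curing is complete: Feb 7, 2018 + 6 days = Feb 13, 2018.
The compost is screened: Feb 13, 2018 + 2 weeks = Feb 27, 2018.

Feb 27, 2018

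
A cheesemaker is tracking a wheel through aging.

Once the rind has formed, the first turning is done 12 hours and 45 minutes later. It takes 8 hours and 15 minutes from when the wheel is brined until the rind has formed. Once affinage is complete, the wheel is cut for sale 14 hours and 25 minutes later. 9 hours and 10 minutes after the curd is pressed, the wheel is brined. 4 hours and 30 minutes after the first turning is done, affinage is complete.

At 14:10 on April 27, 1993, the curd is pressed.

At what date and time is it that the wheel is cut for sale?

15:15 on April 29, 1993

The curd is pressed: 14:10 Apr 27, 1993.
The wheel is brined: 14:10 Apr 27, 1993 + 9h10m = 23:20 Apr 27, 1993.
The rind has formed: 23:20 Apr 27, 1993 + 8h15m = 07:35 Apr 28, 1993.
The first turning is done: 07:35 Apr 28, 1993 + 12h45m = 20:20 Apr 28, 1993.
Affinage is complete: 20:20 Apr 28, 1993 + 4h30m = 00:50 Apr 29, 1993.
The wheel is cut for sale: 00:50 Apr 29, 1993 + 14h25m = 15:15 Apr 29, 1993.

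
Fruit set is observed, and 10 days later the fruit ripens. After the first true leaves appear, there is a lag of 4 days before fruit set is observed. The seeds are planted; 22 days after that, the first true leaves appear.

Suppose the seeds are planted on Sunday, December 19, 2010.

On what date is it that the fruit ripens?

The seeds are planted: Dec 19, 2010.
The first true leaves appear: Dec 19, 2010 + 22 days = Jan 10, 2011.
Fruit set is observed: Jan 10, 2011 + 4 days = Jan 14, 2011.
The fruit ripens: Jan 14, 2011 + 10 days = Jan 24, 2011.

Monday, January 24, 2011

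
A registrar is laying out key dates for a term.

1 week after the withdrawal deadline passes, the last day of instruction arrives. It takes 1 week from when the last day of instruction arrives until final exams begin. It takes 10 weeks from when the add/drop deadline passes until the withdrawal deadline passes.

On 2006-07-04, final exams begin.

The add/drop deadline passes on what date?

2006-04-11

Final exams begin: Jul 4, 2006.
The last day of instruction arrives: Jul 4, 2006 − 1 week = Jun 27, 2006.
The withdrawal deadline passes: Jun 27, 2006 − 1 week = Jun 20, 2006.
The add/drop deadline passes: Jun 20, 2006 − 10 weeks = Apr 11, 2006.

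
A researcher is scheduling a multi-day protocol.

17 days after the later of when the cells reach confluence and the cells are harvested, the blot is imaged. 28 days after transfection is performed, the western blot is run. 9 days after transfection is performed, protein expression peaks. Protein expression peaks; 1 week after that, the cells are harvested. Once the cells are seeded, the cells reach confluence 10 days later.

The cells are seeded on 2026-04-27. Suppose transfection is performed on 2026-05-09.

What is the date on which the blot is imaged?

2026-06-11

The cells are seeded: Apr 27, 2026.
The cells reach confluence: Apr 27, 2026 + 10 days = May 7, 2026.
Transfection is performed: May 9, 2026.
Protein expression peaks: May 9, 2026 + 9 days = May 18, 2026.
The cells are harvested: May 18, 2026 + 1 week = May 25, 2026.
Both prerequisites met — the cells reach confluence (May 7, 2026), the cells are harvested (May 25, 2026); the later is May 25, 2026.
The blot is imaged: May 25, 2026 + 17 days = Jun 11, 2026.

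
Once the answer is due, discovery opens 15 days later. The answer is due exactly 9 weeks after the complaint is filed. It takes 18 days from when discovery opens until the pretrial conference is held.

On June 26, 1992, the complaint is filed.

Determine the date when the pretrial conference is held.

September 30, 1992

The complaint is filed: Jun 26, 1992.
The answer is due: Jun 26, 1992 + 9 weeks = Aug 28, 1992.
Discovery opens: Aug 28, 1992 + 15 days = Sep 12, 1992.
The pretrial conference is held: Sep 12, 1992 + 18 days = Sep 30, 1992.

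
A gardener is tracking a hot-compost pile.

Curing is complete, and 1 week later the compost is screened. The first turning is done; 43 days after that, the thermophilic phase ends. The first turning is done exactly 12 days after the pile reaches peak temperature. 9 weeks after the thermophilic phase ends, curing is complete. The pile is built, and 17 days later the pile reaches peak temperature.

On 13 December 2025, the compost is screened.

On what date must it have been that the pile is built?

The compost is screened: Dec 13, 2025.
Curing is complete: Dec 13, 2025 − 1 week = Dec 6, 2025.
The thermophilic phase ends: Dec 6, 2025 − 9 weeks = Oct 4, 2025.
The first turning is done: Oct 4, 2025 − 43 days = Aug 22, 2025.
The pile reaches peak temperature: Aug 22, 2025 − 12 days = Aug 10, 2025.
The pile is built: Aug 10, 2025 − 17 days = Jul 24, 2025.

24 July 2025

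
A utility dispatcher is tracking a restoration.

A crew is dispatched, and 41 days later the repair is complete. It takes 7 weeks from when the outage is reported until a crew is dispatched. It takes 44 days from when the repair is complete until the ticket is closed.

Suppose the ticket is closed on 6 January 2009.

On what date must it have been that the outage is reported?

The ticket is closed: Jan 6, 2009.
The repair is complete: Jan 6, 2009 − 44 days = Nov 23, 2008.
A crew is dispatched: Nov 23, 2008 − 41 days = Oct 13, 2008.
The outage is reported: Oct 13, 2008 − 7 weeks = Aug 25, 2008.

25 August 2008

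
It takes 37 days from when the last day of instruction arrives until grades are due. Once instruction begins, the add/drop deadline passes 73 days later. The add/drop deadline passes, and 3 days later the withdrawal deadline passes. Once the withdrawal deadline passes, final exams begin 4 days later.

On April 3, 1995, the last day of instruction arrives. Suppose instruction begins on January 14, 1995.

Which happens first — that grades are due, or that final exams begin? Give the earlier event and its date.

The last day of instruction arrives: Apr 3, 1995.
Grades are due: Apr 3, 1995 + 37 days = May 10, 1995.
Instruction begins: Jan 14, 1995.
The add/drop deadline passes: Jan 14, 1995 + 73 days = Mar 28, 1995.
The withdrawal deadline passes: Mar 28, 1995 + 3 days = Mar 31, 1995.
Final exams begin: Mar 31, 1995 + 4 days = Apr 4, 1995.
Comparing: grades are due on May 10, 1995 vs final exams begin on Apr 4, 1995. Earlier: final exams begin.

Final exams begin — April 4, 1995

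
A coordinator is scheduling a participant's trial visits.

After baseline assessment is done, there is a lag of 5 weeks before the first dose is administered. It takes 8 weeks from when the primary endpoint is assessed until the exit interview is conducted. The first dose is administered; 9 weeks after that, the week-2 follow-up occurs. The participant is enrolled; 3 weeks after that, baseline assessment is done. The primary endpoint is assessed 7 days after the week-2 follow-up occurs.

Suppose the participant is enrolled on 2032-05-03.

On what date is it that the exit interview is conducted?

The participant is enrolled: May 3, 2032.
Baseline assessment is done: May 3, 2032 + 3 weeks = May 24, 2032.
The first dose is administered: May 24, 2032 + 5 weeks = Jun 28, 2032.
The week-2 follow-up occurs: Jun 28, 2032 + 9 weeks = Aug 30, 2032.
The primary endpoint is assessed: Aug 30, 2032 + 7 days = Sep 6, 2032.
The exit interview is conducted: Sep 6, 2032 + 8 weeks = Nov 1, 2032.

2032-11-01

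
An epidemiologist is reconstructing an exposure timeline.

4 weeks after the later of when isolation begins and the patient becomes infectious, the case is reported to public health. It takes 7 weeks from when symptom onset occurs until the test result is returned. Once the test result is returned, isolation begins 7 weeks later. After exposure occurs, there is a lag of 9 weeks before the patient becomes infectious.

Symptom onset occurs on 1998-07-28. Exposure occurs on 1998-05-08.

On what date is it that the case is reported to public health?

1998-12-01

Symptom onset occurs: Jul 28, 1998.
The test result is returned: Jul 28, 1998 + 7 weeks = Sep 15, 1998.
Isolation begins: Sep 15, 1998 + 7 weeks = Nov 3, 1998.
Exposure occurs: May 8, 1998.
The patient becomes infectious: May 8, 1998 + 9 weeks = Jul 10, 1998.
Both prerequisites met — isolation begins (Nov 3, 1998), the patient becomes infectious (Jul 10, 1998); the later is Nov 3, 1998.
The case is reported to public health: Nov 3, 1998 + 4 weeks = Dec 1, 1998.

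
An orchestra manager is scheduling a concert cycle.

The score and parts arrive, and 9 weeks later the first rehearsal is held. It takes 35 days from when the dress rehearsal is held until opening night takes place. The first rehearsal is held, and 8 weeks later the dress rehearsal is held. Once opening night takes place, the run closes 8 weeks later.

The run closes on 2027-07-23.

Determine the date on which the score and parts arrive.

2026-12-25

The run closes: Jul 23, 2027.
Opening night takes place: Jul 23, 2027 − 8 weeks = May 28, 2027.
The dress rehearsal is held: May 28, 2027 − 35 days = Apr 23, 2027.
The first rehearsal is held: Apr 23, 2027 − 8 weeks = Feb 26, 2027.
The score and parts arrive: Feb 26, 2027 − 9 weeks = Dec 25, 2026.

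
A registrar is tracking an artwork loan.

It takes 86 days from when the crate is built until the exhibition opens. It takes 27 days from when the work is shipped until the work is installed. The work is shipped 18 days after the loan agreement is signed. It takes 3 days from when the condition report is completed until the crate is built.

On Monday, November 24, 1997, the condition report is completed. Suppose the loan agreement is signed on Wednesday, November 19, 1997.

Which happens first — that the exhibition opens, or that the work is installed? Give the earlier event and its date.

The work is installed — Saturday, January 3, 1998

The condition report is completed: Nov 24, 1997.
The crate is built: Nov 24, 1997 + 3 days = Nov 27, 1997.
The exhibition opens: Nov 27, 1997 + 86 days = Feb 21, 1998.
The loan agreement is signed: Nov 19, 1997.
The work is shipped: Nov 19, 1997 + 18 days = Dec 7, 1997.
The work is installed: Dec 7, 1997 + 27 days = Jan 3, 1998.
Comparing: the exhibition opens on Feb 21, 1998 vs the work is installed on Jan 3, 1998. Earlier: the work is installed.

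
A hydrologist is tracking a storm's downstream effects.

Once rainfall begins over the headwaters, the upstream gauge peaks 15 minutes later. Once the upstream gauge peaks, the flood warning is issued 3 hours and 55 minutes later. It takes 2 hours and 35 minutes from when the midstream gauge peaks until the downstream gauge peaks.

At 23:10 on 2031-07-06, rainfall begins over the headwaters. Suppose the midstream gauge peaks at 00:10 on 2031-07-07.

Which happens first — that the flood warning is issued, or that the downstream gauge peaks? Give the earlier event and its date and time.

The downstream gauge peaks — 02:45 on 2031-07-07

Rainfall begins over the headwaters: 23:10 Jul 6, 2031.
The upstream gauge peaks: 23:10 Jul 6, 2031 + 15m = 23:25 Jul 6, 2031.
The flood warning is issued: 23:25 Jul 6, 2031 + 3h55m = 03:20 Jul 7, 2031.
The midstream gauge peaks: 00:10 Jul 7, 2031.
The downstream gauge peaks: 00:10 Jul 7, 2031 + 2h35m = 02:45 Jul 7, 2031.
Comparing: the flood warning is issued at 03:20 Jul 7, 2031 vs the downstream gauge peaks at 02:45 Jul 7, 2031. Earlier: the downstream gauge peaks.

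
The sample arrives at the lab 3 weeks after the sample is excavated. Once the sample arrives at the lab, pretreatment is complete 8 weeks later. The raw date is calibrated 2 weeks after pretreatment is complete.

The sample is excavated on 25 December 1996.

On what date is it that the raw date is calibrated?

26 March 1997

The sample is excavated: Dec 25, 1996.
The sample arrives at the lab: Dec 25, 1996 + 3 weeks = Jan 15, 1997.
Pretreatment is complete: Jan 15, 1997 + 8 weeks = Mar 12, 1997.
The raw date is calibrated: Mar 12, 1997 + 2 weeks = Mar 26, 1997.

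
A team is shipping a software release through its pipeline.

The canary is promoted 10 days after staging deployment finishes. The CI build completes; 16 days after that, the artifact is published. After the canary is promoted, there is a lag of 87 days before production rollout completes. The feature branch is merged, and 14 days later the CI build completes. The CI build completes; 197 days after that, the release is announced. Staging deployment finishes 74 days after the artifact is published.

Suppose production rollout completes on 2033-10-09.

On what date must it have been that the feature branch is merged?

Production rollout completes: Oct 9, 2033.
The canary is promoted: Oct 9, 2033 − 87 days = Jul 14, 2033.
Staging deployment finishes: Jul 14, 2033 − 10 days = Jul 4, 2033.
The artifact is published: Jul 4, 2033 − 74 days = Apr 21, 2033.
The CI build completes: Apr 21, 2033 − 16 days = Apr 5, 2033.
The feature branch is merged: Apr 5, 2033 − 14 days = Mar 22, 2033.

2033-03-22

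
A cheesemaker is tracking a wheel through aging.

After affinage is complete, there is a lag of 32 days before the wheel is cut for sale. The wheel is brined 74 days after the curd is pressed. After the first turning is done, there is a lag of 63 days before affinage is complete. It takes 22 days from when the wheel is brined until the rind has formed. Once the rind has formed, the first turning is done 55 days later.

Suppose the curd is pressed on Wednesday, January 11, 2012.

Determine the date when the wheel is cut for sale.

Thursday, September 13, 2012

The curd is pressed: Jan 11, 2012.
The wheel is brined: Jan 11, 2012 + 74 days = Mar 25, 2012.
The rind has formed: Mar 25, 2012 + 22 days = Apr 16, 2012.
The first turning is done: Apr 16, 2012 + 55 days = Jun 10, 2012.
Affinage is complete: Jun 10, 2012 + 63 days = Aug 12, 2012.
The wheel is cut for sale: Aug 12, 2012 + 32 days = Sep 13, 2012.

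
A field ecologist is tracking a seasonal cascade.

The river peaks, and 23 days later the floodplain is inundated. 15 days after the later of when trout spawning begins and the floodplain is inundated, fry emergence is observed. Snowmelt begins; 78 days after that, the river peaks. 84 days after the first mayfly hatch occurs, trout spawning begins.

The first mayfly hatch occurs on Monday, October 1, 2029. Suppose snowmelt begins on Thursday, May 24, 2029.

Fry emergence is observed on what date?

Tuesday, January 8, 2030

The first mayfly hatch occurs: Oct 1, 2029.
Trout spawning begins: Oct 1, 2029 + 84 days = Dec 24, 2029.
Snowmelt begins: May 24, 2029.
The river peaks: May 24, 2029 + 78 days = Aug 10, 2029.
The floodplain is inundated: Aug 10, 2029 + 23 days = Sep 2, 2029.
Both prerequisites met — trout spawning begins (Dec 24, 2029), the floodplain is inundated (Sep 2, 2029); the later is Dec 24, 2029.
Fry emergence is observed: Dec 24, 2029 + 15 days = Jan 8, 2030.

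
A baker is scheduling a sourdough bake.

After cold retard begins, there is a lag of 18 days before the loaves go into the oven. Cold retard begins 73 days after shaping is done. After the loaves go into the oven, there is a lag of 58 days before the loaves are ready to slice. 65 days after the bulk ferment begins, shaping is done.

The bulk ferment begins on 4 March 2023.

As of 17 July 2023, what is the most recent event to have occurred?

Shaping is done

The bulk ferment begins: Mar 4, 2023.
Shaping is done: Mar 4, 2023 + 65 days = May 8, 2023.
Cold retard begins: May 8, 2023 + 73 days = Jul 20, 2023.
The loaves go into the oven: Jul 20, 2023 + 18 days = Aug 7, 2023.
The loaves are ready to slice: Aug 7, 2023 + 58 days = Oct 4, 2023.
Jul 17, 2023 falls between when shaping is done (May 8, 2023) and when cold retard begins (Jul 20, 2023).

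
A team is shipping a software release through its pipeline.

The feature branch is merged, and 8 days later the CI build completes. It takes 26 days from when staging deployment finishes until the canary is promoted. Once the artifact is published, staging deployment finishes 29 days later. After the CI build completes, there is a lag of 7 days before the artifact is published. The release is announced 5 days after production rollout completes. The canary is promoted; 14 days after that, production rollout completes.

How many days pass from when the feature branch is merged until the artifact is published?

Causal path: the feature branch is merged → the CI build completes → the artifact is published.
Total delay along the path: 8 + 7 = 15 days.

15 days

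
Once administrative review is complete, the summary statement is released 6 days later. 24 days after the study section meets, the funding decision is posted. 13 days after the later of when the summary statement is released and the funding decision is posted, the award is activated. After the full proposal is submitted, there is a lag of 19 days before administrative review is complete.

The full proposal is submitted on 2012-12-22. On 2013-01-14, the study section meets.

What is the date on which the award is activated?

2013-02-20

The full proposal is submitted: Dec 22, 2012.
Administrative review is complete: Dec 22, 2012 + 19 days = Jan 10, 2013.
The summary statement is released: Jan 10, 2013 + 6 days = Jan 16, 2013.
The study section meets: Jan 14, 2013.
The funding decision is posted: Jan 14, 2013 + 24 days = Feb 7, 2013.
Both prerequisites met — the summary statement is released (Jan 16, 2013), the funding decision is posted (Feb 7, 2013); the later is Feb 7, 2013.
The award is activated: Feb 7, 2013 + 13 days = Feb 20, 2013.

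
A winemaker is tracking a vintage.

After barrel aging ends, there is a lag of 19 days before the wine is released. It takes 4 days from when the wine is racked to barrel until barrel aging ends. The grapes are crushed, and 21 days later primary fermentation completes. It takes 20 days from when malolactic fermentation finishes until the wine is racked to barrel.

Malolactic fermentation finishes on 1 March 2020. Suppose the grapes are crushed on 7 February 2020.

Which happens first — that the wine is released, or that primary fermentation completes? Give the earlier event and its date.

Primary fermentation completes — 28 February 2020

Malolactic fermentation finishes: Mar 1, 2020.
The wine is racked to barrel: Mar 1, 2020 + 20 days = Mar 21, 2020.
Barrel aging ends: Mar 21, 2020 + 4 days = Mar 25, 2020.
The wine is released: Mar 25, 2020 + 19 days = Apr 13, 2020.
The grapes are crushed: Feb 7, 2020.
Primary fermentation completes: Feb 7, 2020 + 21 days = Feb 28, 2020.
Comparing: the wine is released on Apr 13, 2020 vs primary fermentation completes on Feb 28, 2020. Earlier: primary fermentation completes.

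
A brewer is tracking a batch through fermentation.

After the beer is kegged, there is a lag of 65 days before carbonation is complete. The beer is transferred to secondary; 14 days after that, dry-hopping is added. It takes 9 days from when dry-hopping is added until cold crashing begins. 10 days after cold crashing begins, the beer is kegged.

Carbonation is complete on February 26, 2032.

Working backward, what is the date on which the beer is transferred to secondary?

November 20, 2031

Carbonation is complete: Feb 26, 2032.
The beer is kegged: Feb 26, 2032 − 65 days = Dec 23, 2031.
Cold crashing begins: Dec 23, 2031 − 10 days = Dec 13, 2031.
Dry-hopping is added: Dec 13, 2031 − 9 days = Dec 4, 2031.
The beer is transferred to secondary: Dec 4, 2031 − 14 days = Nov 20, 2031.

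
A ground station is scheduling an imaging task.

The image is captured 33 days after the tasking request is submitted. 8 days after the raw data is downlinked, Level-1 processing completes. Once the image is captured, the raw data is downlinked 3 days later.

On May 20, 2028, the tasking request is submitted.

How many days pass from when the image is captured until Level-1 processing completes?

11 days

Causal path: the image is captured → the raw data is downlinked → Level-1 processing completes.
Total delay along the path: 3 + 8 = 11 days.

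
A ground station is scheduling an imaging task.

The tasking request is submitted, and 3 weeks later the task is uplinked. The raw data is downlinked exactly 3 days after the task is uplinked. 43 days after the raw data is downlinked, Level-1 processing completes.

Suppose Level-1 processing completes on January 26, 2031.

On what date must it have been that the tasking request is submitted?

November 20, 2030

Level-1 processing completes: Jan 26, 2031.
The raw data is downlinked: Jan 26, 2031 − 43 days = Dec 14, 2030.
The task is uplinked: Dec 14, 2030 − 3 days = Dec 11, 2030.
The tasking request is submitted: Dec 11, 2030 − 3 weeks = Nov 20, 2030.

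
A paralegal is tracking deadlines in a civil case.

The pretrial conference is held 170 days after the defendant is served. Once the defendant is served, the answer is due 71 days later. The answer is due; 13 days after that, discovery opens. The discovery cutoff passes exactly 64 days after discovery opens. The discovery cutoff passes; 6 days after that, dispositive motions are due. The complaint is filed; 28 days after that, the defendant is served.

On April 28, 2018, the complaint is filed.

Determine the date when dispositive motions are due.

October 27, 2018

The complaint is filed: Apr 28, 2018.
The defendant is served: Apr 28, 2018 + 28 days = May 26, 2018.
The answer is due: May 26, 2018 + 71 days = Aug 5, 2018.
Discovery opens: Aug 5, 2018 + 13 days = Aug 18, 2018.
The discovery cutoff passes: Aug 18, 2018 + 64 days = Oct 21, 2018.
Dispositive motions are due: Oct 21, 2018 + 6 days = Oct 27, 2018.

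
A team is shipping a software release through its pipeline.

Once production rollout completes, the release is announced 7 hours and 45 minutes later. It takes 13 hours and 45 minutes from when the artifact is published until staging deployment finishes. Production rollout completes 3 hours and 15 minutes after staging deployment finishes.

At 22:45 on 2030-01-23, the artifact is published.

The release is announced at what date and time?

23:30 on 2030-01-24

The artifact is published: 22:45 Jan 23, 2030.
Staging deployment finishes: 22:45 Jan 23, 2030 + 13h45m = 12:30 Jan 24, 2030.
Production rollout completes: 12:30 Jan 24, 2030 + 3h15m = 15:45 Jan 24, 2030.
The release is announced: 15:45 Jan 24, 2030 + 7h45m = 23:30 Jan 24, 2030.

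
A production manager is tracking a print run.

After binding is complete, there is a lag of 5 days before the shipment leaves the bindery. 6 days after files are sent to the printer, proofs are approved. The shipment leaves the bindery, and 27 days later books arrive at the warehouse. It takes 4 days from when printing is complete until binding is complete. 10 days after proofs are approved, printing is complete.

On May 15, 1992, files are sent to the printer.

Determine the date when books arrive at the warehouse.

Jul 6, 1992

Files are sent to the printer: May 15, 1992.
Proofs are approved: May 15, 1992 + 6 days = May 21, 1992.
Printing is complete: May 21, 1992 + 10 days = May 31, 1992.
Binding is complete: May 31, 1992 + 4 days = Jun 4, 1992.
The shipment leaves the bindery: Jun 4, 1992 + 5 days = Jun 9, 1992.
Books arrive at the warehouse: Jun 9, 1992 + 27 days = Jul 6, 1992.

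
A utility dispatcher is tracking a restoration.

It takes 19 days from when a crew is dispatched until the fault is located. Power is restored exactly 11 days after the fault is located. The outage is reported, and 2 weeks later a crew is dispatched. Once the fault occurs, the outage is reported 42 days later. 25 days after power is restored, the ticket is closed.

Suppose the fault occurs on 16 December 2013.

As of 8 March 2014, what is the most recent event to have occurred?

The fault occurs: Dec 16, 2013.
The outage is reported: Dec 16, 2013 + 42 days = Jan 27, 2014.
A crew is dispatched: Jan 27, 2014 + 2 weeks = Feb 10, 2014.
The fault is located: Feb 10, 2014 + 19 days = Mar 1, 2014.
Power is restored: Mar 1, 2014 + 11 days = Mar 12, 2014.
The ticket is closed: Mar 12, 2014 + 25 days = Apr 6, 2014.
Mar 8, 2014 falls between when the fault is located (Mar 1, 2014) and when power is restored (Mar 12, 2014).

The fault is located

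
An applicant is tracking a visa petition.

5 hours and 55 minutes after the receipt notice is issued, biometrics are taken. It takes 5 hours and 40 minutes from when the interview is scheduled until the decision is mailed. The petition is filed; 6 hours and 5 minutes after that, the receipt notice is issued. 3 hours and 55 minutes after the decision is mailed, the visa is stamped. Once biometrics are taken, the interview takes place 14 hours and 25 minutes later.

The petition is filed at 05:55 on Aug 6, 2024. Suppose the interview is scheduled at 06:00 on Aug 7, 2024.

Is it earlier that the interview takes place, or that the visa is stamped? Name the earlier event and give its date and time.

The petition is filed: 05:55 Aug 6, 2024.
The receipt notice is issued: 05:55 Aug 6, 2024 + 6h05m = 12:00 Aug 6, 2024.
Biometrics are taken: 12:00 Aug 6, 2024 + 5h55m = 17:55 Aug 6, 2024.
The interview takes place: 17:55 Aug 6, 2024 + 14h25m = 08:20 Aug 7, 2024.
The interview is scheduled: 06:00 Aug 7, 2024.
The decision is mailed: 06:00 Aug 7, 2024 + 5h40m = 11:40 Aug 7, 2024.
The visa is stamped: 11:40 Aug 7, 2024 + 3h55m = 15:35 Aug 7, 2024.
Comparing: the interview takes place at 08:20 Aug 7, 2024 vs the visa is stamped at 15:35 Aug 7, 2024. Earlier: the interview takes place.

The interview takes place — 08:20 on Aug 7, 2024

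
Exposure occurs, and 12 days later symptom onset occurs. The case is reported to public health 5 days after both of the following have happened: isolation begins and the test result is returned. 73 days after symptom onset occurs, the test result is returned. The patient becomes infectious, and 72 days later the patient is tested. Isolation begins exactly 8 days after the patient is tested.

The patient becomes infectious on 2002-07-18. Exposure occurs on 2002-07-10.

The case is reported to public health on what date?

2002-10-11

The patient becomes infectious: Jul 18, 2002.
The patient is tested: Jul 18, 2002 + 72 days = Sep 28, 2002.
Isolation begins: Sep 28, 2002 + 8 days = Oct 6, 2002.
Exposure occurs: Jul 10, 2002.
Symptom onset occurs: Jul 10, 2002 + 12 days = Jul 22, 2002.
The test result is returned: Jul 22, 2002 + 73 days = Oct 3, 2002.
Both prerequisites met — isolation begins (Oct 6, 2002), the test result is returned (Oct 3, 2002); the later is Oct 6, 2002.
The case is reported to public health: Oct 6, 2002 + 5 days = Oct 11, 2002.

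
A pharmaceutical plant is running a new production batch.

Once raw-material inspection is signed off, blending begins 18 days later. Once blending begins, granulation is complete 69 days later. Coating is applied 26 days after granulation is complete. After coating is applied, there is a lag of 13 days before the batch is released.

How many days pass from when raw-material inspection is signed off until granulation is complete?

87 days

Causal path: raw-material inspection is signed off → blending begins → granulation is complete.
Total delay along the path: 18 + 69 = 87 days.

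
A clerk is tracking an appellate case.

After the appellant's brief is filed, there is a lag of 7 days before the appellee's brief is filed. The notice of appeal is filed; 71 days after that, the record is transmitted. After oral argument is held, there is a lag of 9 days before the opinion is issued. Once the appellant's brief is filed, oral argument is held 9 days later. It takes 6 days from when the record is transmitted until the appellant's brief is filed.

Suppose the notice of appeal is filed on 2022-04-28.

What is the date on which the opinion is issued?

2022-08-01

The notice of appeal is filed: Apr 28, 2022.
The record is transmitted: Apr 28, 2022 + 71 days = Jul 8, 2022.
The appellant's brief is filed: Jul 8, 2022 + 6 days = Jul 14, 2022.
Oral argument is held: Jul 14, 2022 + 9 days = Jul 23, 2022.
The opinion is issued: Jul 23, 2022 + 9 days = Aug 1, 2022.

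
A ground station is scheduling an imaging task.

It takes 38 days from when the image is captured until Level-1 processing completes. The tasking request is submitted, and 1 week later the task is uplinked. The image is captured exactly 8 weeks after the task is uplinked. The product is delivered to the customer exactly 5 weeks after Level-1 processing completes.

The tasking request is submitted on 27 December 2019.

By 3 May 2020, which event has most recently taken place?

The tasking request is submitted: Dec 27, 2019.
The task is uplinked: Dec 27, 2019 + 1 week = Jan 3, 2020.
The image is captured: Jan 3, 2020 + 8 weeks = Feb 28, 2020.
Level-1 processing completes: Feb 28, 2020 + 38 days = Apr 6, 2020.
The product is delivered to the customer: Apr 6, 2020 + 5 weeks = May 11, 2020.
May 3, 2020 falls between when Level-1 processing completes (Apr 6, 2020) and when the product is delivered to the customer (May 11, 2020).

Level-1 processing completes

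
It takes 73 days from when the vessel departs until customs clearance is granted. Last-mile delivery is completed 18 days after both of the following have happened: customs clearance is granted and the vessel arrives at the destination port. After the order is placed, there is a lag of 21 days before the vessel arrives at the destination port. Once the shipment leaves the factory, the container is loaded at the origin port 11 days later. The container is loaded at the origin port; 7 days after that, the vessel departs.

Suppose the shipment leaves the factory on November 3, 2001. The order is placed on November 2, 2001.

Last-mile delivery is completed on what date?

The shipment leaves the factory: Nov 3, 2001.
The container is loaded at the origin port: Nov 3, 2001 + 11 days = Nov 14, 2001.
The vessel departs: Nov 14, 2001 + 7 days = Nov 21, 2001.
Customs clearance is granted: Nov 21, 2001 + 73 days = Feb 2, 2002.
The order is placed: Nov 2, 2001.
The vessel arrives at the destination port: Nov 2, 2001 + 21 days = Nov 23, 2001.
Both prerequisites met — customs clearance is granted (Feb 2, 2002), the vessel arrives at the destination port (Nov 23, 2001); the later is Feb 2, 2002.
Last-mile delivery is completed: Feb 2, 2002 + 18 days = Feb 20, 2002.

February 20, 2002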